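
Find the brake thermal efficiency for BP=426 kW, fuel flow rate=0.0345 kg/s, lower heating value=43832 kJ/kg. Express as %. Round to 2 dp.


eta_BTE = (BP / (mf * LHV)) * 100
Denominator = 0.0345 * 43832 = 1512.2040 kW
eta_BTE = (426 / 1512.2040) * 100 = 28.17%


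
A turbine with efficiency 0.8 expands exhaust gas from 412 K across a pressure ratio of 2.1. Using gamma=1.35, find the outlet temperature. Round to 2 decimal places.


T_out = T_in * (1 - eta * (1 - PR^(-(gamma-1)/gamma)))
Exponent = -(1.35-1)/1.35 = -0.25925926
PR^exp = 2.1^(-0.25925926) = 0.82501466
Factor = 1 - 0.8*(1 - 0.82501466) = 0.86001173
T_out = 412 * 0.86001173 = 354.32 K


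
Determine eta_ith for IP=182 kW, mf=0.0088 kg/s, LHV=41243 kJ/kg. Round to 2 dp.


eta_ith = (IP / (mf * LHV)) * 100
Denominator = 0.0088 * 41243 = 362.9384 kW
eta_ith = (182 / 362.9384) * 100 = 50.15%


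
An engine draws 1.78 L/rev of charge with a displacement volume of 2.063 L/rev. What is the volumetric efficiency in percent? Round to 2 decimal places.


eta_v = (V_actual / V_disp) * 100
Ratio = 1.78 / 2.063 = 0.8628
eta_v = 0.8628 * 100 = 86.28%


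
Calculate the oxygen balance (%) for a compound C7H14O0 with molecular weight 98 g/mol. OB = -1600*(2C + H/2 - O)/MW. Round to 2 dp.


OB = -1600 * (2C + H/2 - O) / MW
Inner = 2*7 + 14/2 - 0 = 21.00
OB = -1600 * 21.00 / 98 = -342.86%


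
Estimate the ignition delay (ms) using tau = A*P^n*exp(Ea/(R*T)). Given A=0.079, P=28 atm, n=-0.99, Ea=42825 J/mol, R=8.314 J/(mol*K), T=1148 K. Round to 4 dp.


tau = A * P^n * exp(Ea/(R*T))
P^n = 28^(-0.99) = 0.03692441
Ea/(R*T) = 42825/(8.314*1148) = 4.486890
exp(Ea/(R*T)) = 88.844746
tau = 0.079 * 0.03692441 * 88.844746 = 0.2592 ms


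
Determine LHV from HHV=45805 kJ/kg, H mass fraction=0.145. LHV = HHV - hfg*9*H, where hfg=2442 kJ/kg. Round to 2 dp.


LHV = HHV - hfg * 9 * H
Water correction = 2442 * 9 * 0.145 = 3186.810 kJ/kg
LHV = 45805 - 3186.810 = 42618.19 kJ/kg


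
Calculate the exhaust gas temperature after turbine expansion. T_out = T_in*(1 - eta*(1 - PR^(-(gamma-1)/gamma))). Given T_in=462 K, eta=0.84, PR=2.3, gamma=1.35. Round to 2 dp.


T_out = T_in * (1 - eta * (1 - PR^(-(gamma-1)/gamma)))
Exponent = -(1.35-1)/1.35 = -0.25925926
PR^exp = 2.3^(-0.25925926) = 0.80578413
Factor = 1 - 0.84*(1 - 0.80578413) = 0.83685867
T_out = 462 * 0.83685867 = 386.63 K


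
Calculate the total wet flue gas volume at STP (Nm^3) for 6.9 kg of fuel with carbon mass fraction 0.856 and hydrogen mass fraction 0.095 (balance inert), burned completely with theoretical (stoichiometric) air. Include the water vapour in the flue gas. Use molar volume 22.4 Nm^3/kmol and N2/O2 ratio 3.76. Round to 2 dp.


Per kg fuel: CO2 = (C/12 kmol)*22.4 = (0.856/12)*22.4 = 1.59787 Nm^3
Per kg fuel: H2O = (H/2 kmol)*22.4 = (0.095/2)*22.4 = 1.06400 Nm^3
O2 needed per kg fuel = C/12 + H/4 = 0.856/12 + 0.095/4 = 0.09508333 kmol
Per kg fuel: N2 = O2*3.76*22.4 = 0.09508333*3.76*22.4 = 8.00830 Nm^3
Total per kg = 1.59787 + 1.06400 + 8.00830 = 10.67017 Nm^3
Total = 10.67017 * 6.9 = 73.62 Nm^3


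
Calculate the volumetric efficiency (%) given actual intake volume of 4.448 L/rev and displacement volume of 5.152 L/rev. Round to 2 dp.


eta_v = (V_actual / V_disp) * 100
Ratio = 4.448 / 5.152 = 0.8634
eta_v = 0.8634 * 100 = 86.34%


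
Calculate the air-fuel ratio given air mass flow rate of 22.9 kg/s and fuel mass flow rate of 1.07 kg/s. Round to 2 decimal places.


AFR = m_air / m_fuel
AFR = 22.9 / 1.07 = 21.40


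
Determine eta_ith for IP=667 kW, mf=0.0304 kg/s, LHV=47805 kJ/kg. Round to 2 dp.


eta_ith = (IP / (mf * LHV)) * 100
Denominator = 0.0304 * 47805 = 1453.2720 kW
eta_ith = (667 / 1453.2720) * 100 = 45.90%


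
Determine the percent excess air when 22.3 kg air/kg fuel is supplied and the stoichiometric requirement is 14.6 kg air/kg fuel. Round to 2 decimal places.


Excess air = actual - stoichiometric = 22.3 - 14.6 = 7.70 kg/kg fuel
Excess air % = (excess / stoich) * 100 = (7.70 / 14.6) * 100 = 52.74%


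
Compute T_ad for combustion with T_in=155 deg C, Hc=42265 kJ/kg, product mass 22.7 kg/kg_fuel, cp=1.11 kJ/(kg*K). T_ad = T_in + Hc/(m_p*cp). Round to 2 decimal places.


T_ad = T_in + Hc / (m_p * cp)
Denominator = 22.7 * 1.11 = 25.1970
Temperature rise = 42265 / 25.1970 = 1677.38 K
T_ad = 155 + 1677.38 = 1832.38 deg C


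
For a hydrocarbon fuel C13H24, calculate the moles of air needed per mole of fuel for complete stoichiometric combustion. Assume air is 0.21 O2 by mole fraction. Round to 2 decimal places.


Balanced combustion: C13H24 + 19 O2 -> 13 CO2 + 12 H2O
O2 needed = C + H/4 = 13 + 24/4 = 19.00 moles
Air moles = O2 / 0.21 = 19.00 / 0.21 = 90.48 moles air


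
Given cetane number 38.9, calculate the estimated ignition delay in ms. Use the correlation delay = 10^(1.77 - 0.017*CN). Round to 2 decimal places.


delay = 10^(1.77 - 0.017*CN)
Exponent = 1.77 - 0.017*38.9 = 1.1087
delay = 10^1.1087 = 12.84 ms


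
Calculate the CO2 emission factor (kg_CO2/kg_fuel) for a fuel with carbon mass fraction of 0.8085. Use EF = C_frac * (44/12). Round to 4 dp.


EF = C_frac * (M_CO2 / M_C)
EF = 0.8085 * (44/12)
EF = 0.8085 * 3.666667 = 2.9645 kg_CO2/kg_fuel


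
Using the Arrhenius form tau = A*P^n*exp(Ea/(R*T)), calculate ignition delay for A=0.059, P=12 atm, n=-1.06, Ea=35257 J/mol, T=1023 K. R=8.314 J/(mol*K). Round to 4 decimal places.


tau = A * P^n * exp(Ea/(R*T))
P^n = 12^(-1.06) = 0.07179065
Ea/(R*T) = 35257/(8.314*1023) = 4.145336
exp(Ea/(R*T)) = 63.138811
tau = 0.059 * 0.07179065 * 63.138811 = 0.2674 ms


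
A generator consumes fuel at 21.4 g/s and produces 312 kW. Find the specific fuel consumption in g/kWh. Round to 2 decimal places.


SFC = (mf / BP) * 3600
Rate = 21.4 / 312 = 0.068590 g/(s*kW)
SFC = 0.068590 * 3600 = 246.92 g/kWh


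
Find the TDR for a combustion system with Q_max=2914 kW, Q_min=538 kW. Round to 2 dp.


TDR = Q_max / Q_min
TDR = 2914 / 538 = 5.42


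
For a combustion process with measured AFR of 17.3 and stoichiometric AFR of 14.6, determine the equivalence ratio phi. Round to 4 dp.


phi = AFR_stoich / AFR_actual
phi = 14.6 / 17.3 = 0.8439


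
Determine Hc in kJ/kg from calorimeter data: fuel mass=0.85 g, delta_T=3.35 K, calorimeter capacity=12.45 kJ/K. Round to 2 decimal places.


Hc = C_cal * delta_T / m_fuel
Q_released = 12.45 * 3.35 = 41.7075 kJ
m_fuel = 0.85 g = 0.85/1000 kg = 0.000850 kg
Hc = 41.7075 / 0.000850 = 49067.65 kJ/kg


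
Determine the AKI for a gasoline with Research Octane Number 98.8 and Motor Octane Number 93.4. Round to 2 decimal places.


AKI = (RON + MON) / 2
AKI = (98.8 + 93.4) / 2
AKI = 192.2 / 2 = 96.10


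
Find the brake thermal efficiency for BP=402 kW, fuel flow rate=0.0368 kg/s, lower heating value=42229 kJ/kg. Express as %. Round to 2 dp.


eta_BTE = (BP / (mf * LHV)) * 100
Denominator = 0.0368 * 42229 = 1554.0272 kW
eta_BTE = (402 / 1554.0272) * 100 = 25.87%


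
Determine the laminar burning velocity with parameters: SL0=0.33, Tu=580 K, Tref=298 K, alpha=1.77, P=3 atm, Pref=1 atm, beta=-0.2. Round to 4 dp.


SL = SL0 * (Tu/Tref)^alpha * (P/Pref)^beta
T ratio = 580/298 = 1.94630872
(T ratio)^alpha = 1.94630872^1.77 = 3.250160
(P/Pref)^beta = 3^(-0.2) = 0.802742
SL = 0.33 * 3.250160 * 0.802742 = 0.8610 m/s


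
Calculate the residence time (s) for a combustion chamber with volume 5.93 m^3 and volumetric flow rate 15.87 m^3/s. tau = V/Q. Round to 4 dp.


tau = V / Q_flow
tau = 5.93 / 15.87 = 0.3737 s


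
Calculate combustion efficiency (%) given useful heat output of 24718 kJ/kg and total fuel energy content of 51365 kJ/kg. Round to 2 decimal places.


Efficiency = (Q_useful / Q_fuel) * 100
Efficiency = (24718 / 51365) * 100
Efficiency = 0.4812 * 100 = 48.12%


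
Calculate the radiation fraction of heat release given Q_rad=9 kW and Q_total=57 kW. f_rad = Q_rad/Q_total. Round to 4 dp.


f_rad = Q_rad / Q_total
f_rad = 9 / 57 = 0.1579


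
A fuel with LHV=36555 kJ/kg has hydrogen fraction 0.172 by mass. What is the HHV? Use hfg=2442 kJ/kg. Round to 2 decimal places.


HHV = LHV + hfg * 9 * H
Water addition = 2442 * 9 * 0.172 = 3780.216 kJ/kg
HHV = 36555 + 3780.216 = 40335.22 kJ/kg


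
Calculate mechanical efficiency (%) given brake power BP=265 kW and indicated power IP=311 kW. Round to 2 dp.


eta_mech = (BP / IP) * 100
Ratio = 265 / 311 = 0.8521
eta_mech = 0.8521 * 100 = 85.21%


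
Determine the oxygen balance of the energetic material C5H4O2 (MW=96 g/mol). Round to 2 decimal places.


OB = -1600 * (2C + H/2 - O) / MW
Inner = 2*5 + 4/2 - 2 = 10.00
OB = -1600 * 10.00 / 96 = -166.67%


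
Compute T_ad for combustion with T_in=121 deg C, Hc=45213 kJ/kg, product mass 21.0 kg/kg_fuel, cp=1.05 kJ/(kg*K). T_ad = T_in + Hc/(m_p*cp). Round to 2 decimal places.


T_ad = T_in + Hc / (m_p * cp)
Denominator = 21.0 * 1.05 = 22.0500
Temperature rise = 45213 / 22.0500 = 2050.48 K
T_ad = 121 + 2050.48 = 2171.48 deg C


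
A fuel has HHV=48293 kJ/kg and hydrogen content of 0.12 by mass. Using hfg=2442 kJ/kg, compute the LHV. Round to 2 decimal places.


LHV = HHV - hfg * 9 * H
Water correction = 2442 * 9 * 0.12 = 2637.360 kJ/kg
LHV = 48293 - 2637.360 = 45655.64 kJ/kg


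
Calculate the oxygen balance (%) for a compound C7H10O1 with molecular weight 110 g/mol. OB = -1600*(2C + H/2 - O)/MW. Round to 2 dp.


OB = -1600 * (2C + H/2 - O) / MW
Inner = 2*7 + 10/2 - 1 = 18.00
OB = -1600 * 18.00 / 110 = -261.82%


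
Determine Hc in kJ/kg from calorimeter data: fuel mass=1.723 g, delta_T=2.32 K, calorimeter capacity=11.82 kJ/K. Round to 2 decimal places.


Hc = C_cal * delta_T / m_fuel
Q_released = 11.82 * 2.32 = 27.4224 kJ
m_fuel = 1.723 g = 1.723/1000 kg = 0.001723 kg
Hc = 27.4224 / 0.001723 = 15915.50 kJ/kg


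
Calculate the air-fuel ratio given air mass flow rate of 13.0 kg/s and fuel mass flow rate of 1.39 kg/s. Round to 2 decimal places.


AFR = m_air / m_fuel
AFR = 13.0 / 1.39 = 9.35


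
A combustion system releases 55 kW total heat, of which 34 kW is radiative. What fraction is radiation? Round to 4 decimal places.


f_rad = Q_rad / Q_total
f_rad = 34 / 55 = 0.6182


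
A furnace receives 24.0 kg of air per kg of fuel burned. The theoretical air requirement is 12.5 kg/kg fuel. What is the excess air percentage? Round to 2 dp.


Excess air = actual - stoichiometric = 24.0 - 12.5 = 11.50 kg/kg fuel
Excess air % = (excess / stoich) * 100 = (11.50 / 12.5) * 100 = 92.00%


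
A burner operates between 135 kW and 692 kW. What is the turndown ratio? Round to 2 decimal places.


TDR = Q_max / Q_min
TDR = 692 / 135 = 5.13


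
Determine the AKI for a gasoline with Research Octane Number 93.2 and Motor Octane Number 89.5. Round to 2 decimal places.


AKI = (RON + MON) / 2
AKI = (93.2 + 89.5) / 2
AKI = 182.7 / 2 = 91.35


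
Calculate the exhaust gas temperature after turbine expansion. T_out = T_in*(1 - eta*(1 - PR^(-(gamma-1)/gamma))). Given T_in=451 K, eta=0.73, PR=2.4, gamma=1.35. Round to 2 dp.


T_out = T_in * (1 - eta * (1 - PR^(-(gamma-1)/gamma)))
Exponent = -(1.35-1)/1.35 = -0.25925926
PR^exp = 2.4^(-0.25925926) = 0.79694200
Factor = 1 - 0.73*(1 - 0.79694200) = 0.85176766
T_out = 451 * 0.85176766 = 384.15 K


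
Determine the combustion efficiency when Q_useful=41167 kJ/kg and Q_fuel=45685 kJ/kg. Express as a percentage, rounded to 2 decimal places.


Efficiency = (Q_useful / Q_fuel) * 100
Efficiency = (41167 / 45685) * 100
Efficiency = 0.9011 * 100 = 90.11%


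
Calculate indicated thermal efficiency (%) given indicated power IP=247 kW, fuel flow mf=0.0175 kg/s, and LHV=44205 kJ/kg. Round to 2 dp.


eta_ith = (IP / (mf * LHV)) * 100
Denominator = 0.0175 * 44205 = 773.5875 kW
eta_ith = (247 / 773.5875) * 100 = 31.93%


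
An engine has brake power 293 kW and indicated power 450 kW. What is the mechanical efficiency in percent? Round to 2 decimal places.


eta_mech = (BP / IP) * 100
Ratio = 293 / 450 = 0.6511
eta_mech = 0.6511 * 100 = 65.11%


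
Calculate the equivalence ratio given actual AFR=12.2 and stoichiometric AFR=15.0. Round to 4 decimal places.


phi = AFR_stoich / AFR_actual
phi = 15.0 / 12.2 = 1.2295


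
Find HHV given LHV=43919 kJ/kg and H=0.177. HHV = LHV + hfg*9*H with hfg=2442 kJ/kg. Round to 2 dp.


HHV = LHV + hfg * 9 * H
Water addition = 2442 * 9 * 0.177 = 3890.106 kJ/kg
HHV = 43919 + 3890.106 = 47809.11 kJ/kg


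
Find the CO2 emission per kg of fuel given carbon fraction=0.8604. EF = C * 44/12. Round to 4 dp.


EF = C_frac * (M_CO2 / M_C)
EF = 0.8604 * (44/12)
EF = 0.8604 * 3.666667 = 3.1548 kg_CO2/kg_fuel


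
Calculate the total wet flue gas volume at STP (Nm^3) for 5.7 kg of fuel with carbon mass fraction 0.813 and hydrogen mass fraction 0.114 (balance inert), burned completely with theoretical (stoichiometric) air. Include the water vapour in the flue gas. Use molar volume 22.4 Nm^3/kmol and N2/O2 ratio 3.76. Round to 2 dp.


Per kg fuel: CO2 = (C/12 kmol)*22.4 = (0.813/12)*22.4 = 1.51760 Nm^3
Per kg fuel: H2O = (H/2 kmol)*22.4 = (0.114/2)*22.4 = 1.27680 Nm^3
O2 needed per kg fuel = C/12 + H/4 = 0.813/12 + 0.114/4 = 0.09625000 kmol
Per kg fuel: N2 = O2*3.76*22.4 = 0.09625000*3.76*22.4 = 8.10656 Nm^3
Total per kg = 1.51760 + 1.27680 + 8.10656 = 10.90096 Nm^3
Total = 10.90096 * 5.7 = 62.14 Nm^3


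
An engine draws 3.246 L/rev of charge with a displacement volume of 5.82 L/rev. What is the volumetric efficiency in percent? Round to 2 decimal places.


eta_v = (V_actual / V_disp) * 100
Ratio = 3.246 / 5.82 = 0.5577
eta_v = 0.5577 * 100 = 55.77%


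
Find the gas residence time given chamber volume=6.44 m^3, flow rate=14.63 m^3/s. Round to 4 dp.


tau = V / Q_flow
tau = 6.44 / 14.63 = 0.4402 s


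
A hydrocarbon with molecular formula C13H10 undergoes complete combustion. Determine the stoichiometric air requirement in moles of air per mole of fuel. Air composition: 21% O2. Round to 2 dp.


Balanced combustion: C13H10 + 15.5 O2 -> 13 CO2 + 5 H2O
O2 needed = C + H/4 = 13 + 10/4 = 15.50 moles
Air moles = O2 / 0.21 = 15.50 / 0.21 = 73.81 moles air


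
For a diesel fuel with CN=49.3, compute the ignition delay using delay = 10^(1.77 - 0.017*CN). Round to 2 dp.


delay = 10^(1.77 - 0.017*CN)
Exponent = 1.77 - 0.017*49.3 = 0.9319
delay = 10^0.9319 = 8.55 ms


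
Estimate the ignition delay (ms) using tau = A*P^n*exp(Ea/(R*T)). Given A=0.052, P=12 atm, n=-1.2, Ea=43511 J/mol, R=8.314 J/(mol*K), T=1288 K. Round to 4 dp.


tau = A * P^n * exp(Ea/(R*T))
P^n = 12^(-1.2) = 0.05069703
Ea/(R*T) = 43511/(8.314*1288) = 4.063247
exp(Ea/(R*T)) = 58.162837
tau = 0.052 * 0.05069703 * 58.162837 = 0.1533 ms


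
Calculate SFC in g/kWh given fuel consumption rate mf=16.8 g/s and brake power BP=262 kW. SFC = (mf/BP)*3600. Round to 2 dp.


SFC = (mf / BP) * 3600
Rate = 16.8 / 262 = 0.064122 g/(s*kW)
SFC = 0.064122 * 3600 = 230.84 g/kWh


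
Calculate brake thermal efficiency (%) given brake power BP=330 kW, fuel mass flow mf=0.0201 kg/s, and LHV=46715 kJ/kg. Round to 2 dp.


eta_BTE = (BP / (mf * LHV)) * 100
Denominator = 0.0201 * 46715 = 938.9715 kW
eta_BTE = (330 / 938.9715) * 100 = 35.14%


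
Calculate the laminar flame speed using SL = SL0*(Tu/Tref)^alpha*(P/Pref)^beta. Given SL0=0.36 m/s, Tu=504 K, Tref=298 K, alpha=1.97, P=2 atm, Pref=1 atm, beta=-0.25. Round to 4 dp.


SL = SL0 * (Tu/Tref)^alpha * (P/Pref)^beta
T ratio = 504/298 = 1.69127517
(T ratio)^alpha = 1.69127517^1.97 = 2.815672
(P/Pref)^beta = 2^(-0.25) = 0.840896
SL = 0.36 * 2.815672 * 0.840896 = 0.8524 m/s


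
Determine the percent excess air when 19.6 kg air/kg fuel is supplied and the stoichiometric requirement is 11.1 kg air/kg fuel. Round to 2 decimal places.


Excess air = actual - stoichiometric = 19.6 - 11.1 = 8.50 kg/kg fuel
Excess air % = (excess / stoich) * 100 = (8.50 / 11.1) * 100 = 76.58%


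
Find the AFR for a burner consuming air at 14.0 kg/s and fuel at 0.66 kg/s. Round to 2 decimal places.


AFR = m_air / m_fuel
AFR = 14.0 / 0.66 = 21.21


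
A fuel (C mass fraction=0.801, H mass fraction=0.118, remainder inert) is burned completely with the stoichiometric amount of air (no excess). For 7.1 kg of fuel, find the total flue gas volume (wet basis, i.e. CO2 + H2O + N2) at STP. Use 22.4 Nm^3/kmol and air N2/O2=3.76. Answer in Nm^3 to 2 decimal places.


Per kg fuel: CO2 = (C/12 kmol)*22.4 = (0.801/12)*22.4 = 1.49520 Nm^3
Per kg fuel: H2O = (H/2 kmol)*22.4 = (0.118/2)*22.4 = 1.32160 Nm^3
O2 needed per kg fuel = C/12 + H/4 = 0.801/12 + 0.118/4 = 0.09625000 kmol
Per kg fuel: N2 = O2*3.76*22.4 = 0.09625000*3.76*22.4 = 8.10656 Nm^3
Total per kg = 1.49520 + 1.32160 + 8.10656 = 10.92336 Nm^3
Total = 10.92336 * 7.1 = 77.56 Nm^3


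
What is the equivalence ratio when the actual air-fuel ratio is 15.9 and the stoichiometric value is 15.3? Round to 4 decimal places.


phi = AFR_stoich / AFR_actual
phi = 15.3 / 15.9 = 0.9623


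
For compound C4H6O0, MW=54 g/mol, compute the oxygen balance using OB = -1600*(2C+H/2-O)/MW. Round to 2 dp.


OB = -1600 * (2C + H/2 - O) / MW
Inner = 2*4 + 6/2 - 0 = 11.00
OB = -1600 * 11.00 / 54 = -325.93%


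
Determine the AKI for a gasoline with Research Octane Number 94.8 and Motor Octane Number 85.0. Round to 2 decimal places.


AKI = (RON + MON) / 2
AKI = (94.8 + 85.0) / 2
AKI = 179.8 / 2 = 89.90


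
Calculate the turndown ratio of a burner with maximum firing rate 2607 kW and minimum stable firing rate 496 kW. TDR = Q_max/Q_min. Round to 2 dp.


TDR = Q_max / Q_min
TDR = 2607 / 496 = 5.26


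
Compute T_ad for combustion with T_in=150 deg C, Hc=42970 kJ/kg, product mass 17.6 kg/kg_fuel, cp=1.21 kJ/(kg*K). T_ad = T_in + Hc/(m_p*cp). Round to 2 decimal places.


T_ad = T_in + Hc / (m_p * cp)
Denominator = 17.6 * 1.21 = 21.2960
Temperature rise = 42970 / 21.2960 = 2017.75 K
T_ad = 150 + 2017.75 = 2167.75 deg C


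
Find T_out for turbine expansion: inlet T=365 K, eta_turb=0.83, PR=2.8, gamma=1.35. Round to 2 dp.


T_out = T_in * (1 - eta * (1 - PR^(-(gamma-1)/gamma)))
Exponent = -(1.35-1)/1.35 = -0.25925926
PR^exp = 2.8^(-0.25925926) = 0.76572026
Factor = 1 - 0.83*(1 - 0.76572026) = 0.80554782
T_out = 365 * 0.80554782 = 294.02 K


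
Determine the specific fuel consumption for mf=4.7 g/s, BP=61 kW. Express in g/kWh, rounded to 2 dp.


SFC = (mf / BP) * 3600
Rate = 4.7 / 61 = 0.077049 g/(s*kW)
SFC = 0.077049 * 3600 = 277.38 g/kWh


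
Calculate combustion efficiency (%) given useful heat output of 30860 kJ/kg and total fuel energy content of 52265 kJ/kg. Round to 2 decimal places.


Efficiency = (Q_useful / Q_fuel) * 100
Efficiency = (30860 / 52265) * 100
Efficiency = 0.5905 * 100 = 59.05%


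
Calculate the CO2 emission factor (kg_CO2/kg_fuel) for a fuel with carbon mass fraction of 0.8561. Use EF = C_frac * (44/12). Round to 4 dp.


EF = C_frac * (M_CO2 / M_C)
EF = 0.8561 * (44/12)
EF = 0.8561 * 3.666667 = 3.1390 kg_CO2/kg_fuel


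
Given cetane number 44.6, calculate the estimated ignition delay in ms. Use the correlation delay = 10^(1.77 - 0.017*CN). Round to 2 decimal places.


delay = 10^(1.77 - 0.017*CN)
Exponent = 1.77 - 0.017*44.6 = 1.0118
delay = 10^1.0118 = 10.28 ms


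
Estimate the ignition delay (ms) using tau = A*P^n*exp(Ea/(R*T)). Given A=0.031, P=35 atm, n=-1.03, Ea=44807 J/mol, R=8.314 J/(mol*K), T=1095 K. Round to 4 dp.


tau = A * P^n * exp(Ea/(R*T))
P^n = 35^(-1.03) = 0.02568088
Ea/(R*T) = 44807/(8.314*1095) = 4.921775
exp(Ea/(R*T)) = 137.245965
tau = 0.031 * 0.02568088 * 137.245965 = 0.1093 ms


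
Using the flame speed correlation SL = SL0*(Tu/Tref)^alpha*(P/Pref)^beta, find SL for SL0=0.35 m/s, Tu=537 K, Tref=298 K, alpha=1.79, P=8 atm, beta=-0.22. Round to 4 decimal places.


SL = SL0 * (Tu/Tref)^alpha * (P/Pref)^beta
T ratio = 537/298 = 1.80201342
(T ratio)^alpha = 1.80201342^1.79 = 2.869504
(P/Pref)^beta = 8^(-0.22) = 0.632878
SL = 0.35 * 2.869504 * 0.632878 = 0.6356 m/s


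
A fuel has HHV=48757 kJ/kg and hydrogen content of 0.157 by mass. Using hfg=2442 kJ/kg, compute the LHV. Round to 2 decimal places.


LHV = HHV - hfg * 9 * H
Water correction = 2442 * 9 * 0.157 = 3450.546 kJ/kg
LHV = 48757 - 3450.546 = 45306.45 kJ/kg


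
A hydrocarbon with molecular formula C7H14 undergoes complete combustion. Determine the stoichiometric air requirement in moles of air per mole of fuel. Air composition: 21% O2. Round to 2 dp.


Balanced combustion: C7H14 + 10.5 O2 -> 7 CO2 + 7 H2O
O2 needed = C + H/4 = 7 + 14/4 = 10.50 moles
Air moles = O2 / 0.21 = 10.50 / 0.21 = 50.00 moles air


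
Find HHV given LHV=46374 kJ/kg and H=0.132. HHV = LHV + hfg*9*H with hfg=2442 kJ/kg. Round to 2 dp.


HHV = LHV + hfg * 9 * H
Water addition = 2442 * 9 * 0.132 = 2901.096 kJ/kg
HHV = 46374 + 2901.096 = 49275.10 kJ/kg


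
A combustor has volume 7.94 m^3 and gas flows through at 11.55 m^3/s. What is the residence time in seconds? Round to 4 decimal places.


tau = V / Q_flow
tau = 7.94 / 11.55 = 0.6874 s


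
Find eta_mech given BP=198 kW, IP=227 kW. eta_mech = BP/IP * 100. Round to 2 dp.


eta_mech = (BP / IP) * 100
Ratio = 198 / 227 = 0.8722
eta_mech = 0.8722 * 100 = 87.22%


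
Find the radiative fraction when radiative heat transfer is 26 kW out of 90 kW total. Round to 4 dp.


f_rad = Q_rad / Q_total
f_rad = 26 / 90 = 0.2889


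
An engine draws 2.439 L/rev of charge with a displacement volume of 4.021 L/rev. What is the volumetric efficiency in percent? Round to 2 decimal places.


eta_v = (V_actual / V_disp) * 100
Ratio = 2.439 / 4.021 = 0.6066
eta_v = 0.6066 * 100 = 60.66%


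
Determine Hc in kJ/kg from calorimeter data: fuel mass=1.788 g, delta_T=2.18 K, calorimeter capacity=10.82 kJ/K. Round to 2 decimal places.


Hc = C_cal * delta_T / m_fuel
Q_released = 10.82 * 2.18 = 23.5876 kJ
m_fuel = 1.788 g = 1.788/1000 kg = 0.001788 kg
Hc = 23.5876 / 0.001788 = 13192.17 kJ/kg


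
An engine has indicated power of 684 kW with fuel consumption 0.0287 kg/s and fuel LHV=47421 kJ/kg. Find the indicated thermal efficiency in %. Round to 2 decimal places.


eta_ith = (IP / (mf * LHV)) * 100
Denominator = 0.0287 * 47421 = 1360.9827 kW
eta_ith = (684 / 1360.9827) * 100 = 50.26%


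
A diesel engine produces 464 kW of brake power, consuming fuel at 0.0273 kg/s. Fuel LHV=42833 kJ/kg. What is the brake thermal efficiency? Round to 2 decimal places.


eta_BTE = (BP / (mf * LHV)) * 100
Denominator = 0.0273 * 42833 = 1169.3409 kW
eta_BTE = (464 / 1169.3409) * 100 = 39.68%


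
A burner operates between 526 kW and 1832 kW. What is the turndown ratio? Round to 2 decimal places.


TDR = Q_max / Q_min
TDR = 1832 / 526 = 3.48


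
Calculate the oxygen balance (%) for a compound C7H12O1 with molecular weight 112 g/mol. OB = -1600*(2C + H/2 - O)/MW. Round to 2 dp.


OB = -1600 * (2C + H/2 - O) / MW
Inner = 2*7 + 12/2 - 1 = 19.00
OB = -1600 * 19.00 / 112 = -271.43%


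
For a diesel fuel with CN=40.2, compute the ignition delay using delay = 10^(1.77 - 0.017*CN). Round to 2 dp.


delay = 10^(1.77 - 0.017*CN)
Exponent = 1.77 - 0.017*40.2 = 1.0866
delay = 10^1.0866 = 12.21 ms


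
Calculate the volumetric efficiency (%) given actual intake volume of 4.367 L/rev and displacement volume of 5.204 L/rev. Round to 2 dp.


eta_v = (V_actual / V_disp) * 100
Ratio = 4.367 / 5.204 = 0.8392
eta_v = 0.8392 * 100 = 83.92%


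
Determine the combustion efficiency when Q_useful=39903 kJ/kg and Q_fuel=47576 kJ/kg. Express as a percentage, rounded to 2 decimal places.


Efficiency = (Q_useful / Q_fuel) * 100
Efficiency = (39903 / 47576) * 100
Efficiency = 0.8387 * 100 = 83.87%


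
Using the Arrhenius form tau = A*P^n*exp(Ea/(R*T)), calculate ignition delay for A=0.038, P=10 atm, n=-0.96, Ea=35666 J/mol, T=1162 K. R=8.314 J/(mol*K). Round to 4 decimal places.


tau = A * P^n * exp(Ea/(R*T))
P^n = 10^(-0.96) = 0.10964782
Ea/(R*T) = 35666/(8.314*1162) = 3.691801
exp(Ea/(R*T)) = 40.117024
tau = 0.038 * 0.10964782 * 40.117024 = 0.1672 ms


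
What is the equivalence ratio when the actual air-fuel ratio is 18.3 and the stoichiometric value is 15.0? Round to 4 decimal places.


phi = AFR_stoich / AFR_actual
phi = 15.0 / 18.3 = 0.8197


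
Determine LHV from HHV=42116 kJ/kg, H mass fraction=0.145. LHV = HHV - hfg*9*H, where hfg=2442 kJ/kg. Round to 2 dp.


LHV = HHV - hfg * 9 * H
Water correction = 2442 * 9 * 0.145 = 3186.810 kJ/kg
LHV = 42116 - 3186.810 = 38929.19 kJ/kg


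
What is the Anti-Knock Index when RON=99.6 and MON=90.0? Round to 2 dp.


AKI = (RON + MON) / 2
AKI = (99.6 + 90.0) / 2
AKI = 189.6 / 2 = 94.80


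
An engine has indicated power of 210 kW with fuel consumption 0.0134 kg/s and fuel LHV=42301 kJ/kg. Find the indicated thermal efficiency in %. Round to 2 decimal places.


eta_ith = (IP / (mf * LHV)) * 100
Denominator = 0.0134 * 42301 = 566.8334 kW
eta_ith = (210 / 566.8334) * 100 = 37.05%


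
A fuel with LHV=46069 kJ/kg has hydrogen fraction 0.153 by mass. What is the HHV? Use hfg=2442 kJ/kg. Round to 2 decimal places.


HHV = LHV + hfg * 9 * H
Water addition = 2442 * 9 * 0.153 = 3362.634 kJ/kg
HHV = 46069 + 3362.634 = 49431.63 kJ/kg


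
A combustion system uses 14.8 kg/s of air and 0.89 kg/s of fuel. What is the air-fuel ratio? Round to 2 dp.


AFR = m_air / m_fuel
AFR = 14.8 / 0.89 = 16.63


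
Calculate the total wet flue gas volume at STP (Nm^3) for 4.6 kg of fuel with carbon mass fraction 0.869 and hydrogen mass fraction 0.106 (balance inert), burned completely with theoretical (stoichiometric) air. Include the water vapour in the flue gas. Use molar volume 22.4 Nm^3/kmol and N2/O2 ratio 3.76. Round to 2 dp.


Per kg fuel: CO2 = (C/12 kmol)*22.4 = (0.869/12)*22.4 = 1.62213 Nm^3
Per kg fuel: H2O = (H/2 kmol)*22.4 = (0.106/2)*22.4 = 1.18720 Nm^3
O2 needed per kg fuel = C/12 + H/4 = 0.869/12 + 0.106/4 = 0.09891667 kmol
Per kg fuel: N2 = O2*3.76*22.4 = 0.09891667*3.76*22.4 = 8.33116 Nm^3
Total per kg = 1.62213 + 1.18720 + 8.33116 = 11.14049 Nm^3
Total = 11.14049 * 4.6 = 51.25 Nm^3


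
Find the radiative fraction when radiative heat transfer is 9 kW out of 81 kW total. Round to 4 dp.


f_rad = Q_rad / Q_total
f_rad = 9 / 81 = 0.1111


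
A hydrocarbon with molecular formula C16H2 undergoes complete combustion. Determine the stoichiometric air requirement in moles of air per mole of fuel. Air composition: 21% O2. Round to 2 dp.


Balanced combustion: C16H2 + 16.5 O2 -> 16 CO2 + 1 H2O
O2 needed = C + H/4 = 16 + 2/4 = 16.50 moles
Air moles = O2 / 0.21 = 16.50 / 0.21 = 78.57 moles air


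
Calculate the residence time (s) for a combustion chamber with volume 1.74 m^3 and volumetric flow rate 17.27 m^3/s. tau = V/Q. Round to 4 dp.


tau = V / Q_flow
tau = 1.74 / 17.27 = 0.1008 s


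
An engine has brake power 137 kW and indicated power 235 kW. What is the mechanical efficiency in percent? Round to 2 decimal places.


eta_mech = (BP / IP) * 100
Ratio = 137 / 235 = 0.5830
eta_mech = 0.5830 * 100 = 58.30%


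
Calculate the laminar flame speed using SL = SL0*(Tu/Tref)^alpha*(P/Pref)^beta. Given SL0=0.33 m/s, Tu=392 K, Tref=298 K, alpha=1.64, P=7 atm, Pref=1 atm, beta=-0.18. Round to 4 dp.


SL = SL0 * (Tu/Tref)^alpha * (P/Pref)^beta
T ratio = 392/298 = 1.31543624
(T ratio)^alpha = 1.31543624^1.64 = 1.567742
(P/Pref)^beta = 7^(-0.18) = 0.704502
SL = 0.33 * 1.567742 * 0.704502 = 0.3645 m/s


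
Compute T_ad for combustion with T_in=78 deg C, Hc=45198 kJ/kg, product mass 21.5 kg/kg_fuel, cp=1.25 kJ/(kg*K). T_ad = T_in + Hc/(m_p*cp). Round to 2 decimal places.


T_ad = T_in + Hc / (m_p * cp)
Denominator = 21.5 * 1.25 = 26.8750
Temperature rise = 45198 / 26.8750 = 1681.79 K
T_ad = 78 + 1681.79 = 1759.79 deg C


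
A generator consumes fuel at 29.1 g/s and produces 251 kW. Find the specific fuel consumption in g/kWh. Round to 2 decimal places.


SFC = (mf / BP) * 3600
Rate = 29.1 / 251 = 0.115936 g/(s*kW)
SFC = 0.115936 * 3600 = 417.37 g/kWh


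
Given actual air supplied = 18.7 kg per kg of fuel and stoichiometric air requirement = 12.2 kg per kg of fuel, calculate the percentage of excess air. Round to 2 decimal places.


Excess air = actual - stoichiometric = 18.7 - 12.2 = 6.50 kg/kg fuel
Excess air % = (excess / stoich) * 100 = (6.50 / 12.2) * 100 = 53.28%


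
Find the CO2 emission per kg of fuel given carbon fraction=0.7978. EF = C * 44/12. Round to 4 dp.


EF = C_frac * (M_CO2 / M_C)
EF = 0.7978 * (44/12)
EF = 0.7978 * 3.666667 = 2.9253 kg_CO2/kg_fuel


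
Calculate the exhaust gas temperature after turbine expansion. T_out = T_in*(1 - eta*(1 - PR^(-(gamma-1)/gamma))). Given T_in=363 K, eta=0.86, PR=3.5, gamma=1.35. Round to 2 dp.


T_out = T_in * (1 - eta * (1 - PR^(-(gamma-1)/gamma)))
Exponent = -(1.35-1)/1.35 = -0.25925926
PR^exp = 3.5^(-0.25925926) = 0.72267881
Factor = 1 - 0.86*(1 - 0.72267881) = 0.76150378
T_out = 363 * 0.76150378 = 276.43 K


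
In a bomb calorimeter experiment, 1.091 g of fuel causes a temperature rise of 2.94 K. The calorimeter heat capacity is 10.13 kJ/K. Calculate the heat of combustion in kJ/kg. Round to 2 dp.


Hc = C_cal * delta_T / m_fuel
Q_released = 10.13 * 2.94 = 29.7822 kJ
m_fuel = 1.091 g = 1.091/1000 kg = 0.001091 kg
Hc = 29.7822 / 0.001091 = 27298.08 kJ/kg


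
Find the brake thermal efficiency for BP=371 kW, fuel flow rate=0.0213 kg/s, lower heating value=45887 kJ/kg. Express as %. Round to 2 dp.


eta_BTE = (BP / (mf * LHV)) * 100
Denominator = 0.0213 * 45887 = 977.3931 kW
eta_BTE = (371 / 977.3931) * 100 = 37.96%


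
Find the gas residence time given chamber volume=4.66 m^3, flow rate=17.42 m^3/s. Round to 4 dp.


tau = V / Q_flow
tau = 4.66 / 17.42 = 0.2675 s


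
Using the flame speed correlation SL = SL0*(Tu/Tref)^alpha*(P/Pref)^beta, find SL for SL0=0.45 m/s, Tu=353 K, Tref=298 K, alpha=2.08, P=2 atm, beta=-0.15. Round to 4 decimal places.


SL = SL0 * (Tu/Tref)^alpha * (P/Pref)^beta
T ratio = 353/298 = 1.18456376
(T ratio)^alpha = 1.18456376^2.08 = 1.422334
(P/Pref)^beta = 2^(-0.15) = 0.901250
SL = 0.45 * 1.422334 * 0.901250 = 0.5768 m/s


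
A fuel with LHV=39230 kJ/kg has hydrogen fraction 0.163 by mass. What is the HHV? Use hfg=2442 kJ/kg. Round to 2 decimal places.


HHV = LHV + hfg * 9 * H
Water addition = 2442 * 9 * 0.163 = 3582.414 kJ/kg
HHV = 39230 + 3582.414 = 42812.41 kJ/kg


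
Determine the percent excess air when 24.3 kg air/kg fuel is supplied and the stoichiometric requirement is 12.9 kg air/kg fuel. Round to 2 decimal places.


Excess air = actual - stoichiometric = 24.3 - 12.9 = 11.40 kg/kg fuel
Excess air % = (excess / stoich) * 100 = (11.40 / 12.9) * 100 = 88.37%


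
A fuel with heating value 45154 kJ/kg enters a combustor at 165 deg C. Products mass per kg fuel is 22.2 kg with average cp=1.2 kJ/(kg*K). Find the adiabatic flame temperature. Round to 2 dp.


T_ad = T_in + Hc / (m_p * cp)
Denominator = 22.2 * 1.2 = 26.6400
Temperature rise = 45154 / 26.6400 = 1694.97 K
T_ad = 165 + 1694.97 = 1859.97 deg C


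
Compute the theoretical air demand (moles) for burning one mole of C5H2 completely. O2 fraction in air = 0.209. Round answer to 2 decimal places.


Balanced combustion: C5H2 + 5.5 O2 -> 5 CO2 + 1 H2O
O2 needed = C + H/4 = 5 + 2/4 = 5.50 moles
Air moles = O2 / 0.209 = 5.50 / 0.209 = 26.32 moles air


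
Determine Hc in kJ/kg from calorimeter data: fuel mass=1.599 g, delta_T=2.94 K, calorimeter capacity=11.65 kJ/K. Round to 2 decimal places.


Hc = C_cal * delta_T / m_fuel
Q_released = 11.65 * 2.94 = 34.2510 kJ
m_fuel = 1.599 g = 1.599/1000 kg = 0.001599 kg
Hc = 34.2510 / 0.001599 = 21420.26 kJ/kg


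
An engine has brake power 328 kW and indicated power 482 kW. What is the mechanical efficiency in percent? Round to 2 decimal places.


eta_mech = (BP / IP) * 100
Ratio = 328 / 482 = 0.6805
eta_mech = 0.6805 * 100 = 68.05%


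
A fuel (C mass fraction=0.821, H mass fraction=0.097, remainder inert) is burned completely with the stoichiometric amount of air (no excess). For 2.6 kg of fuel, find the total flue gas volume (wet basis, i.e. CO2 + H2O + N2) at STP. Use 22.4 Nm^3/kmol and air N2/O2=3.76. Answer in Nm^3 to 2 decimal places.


Per kg fuel: CO2 = (C/12 kmol)*22.4 = (0.821/12)*22.4 = 1.53253 Nm^3
Per kg fuel: H2O = (H/2 kmol)*22.4 = (0.097/2)*22.4 = 1.08640 Nm^3
O2 needed per kg fuel = C/12 + H/4 = 0.821/12 + 0.097/4 = 0.09266667 kmol
Per kg fuel: N2 = O2*3.76*22.4 = 0.09266667*3.76*22.4 = 7.80476 Nm^3
Total per kg = 1.53253 + 1.08640 + 7.80476 = 10.42369 Nm^3
Total = 10.42369 * 2.6 = 27.10 Nm^3


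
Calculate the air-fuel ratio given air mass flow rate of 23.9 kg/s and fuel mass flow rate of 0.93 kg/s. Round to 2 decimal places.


AFR = m_air / m_fuel
AFR = 23.9 / 0.93 = 25.70


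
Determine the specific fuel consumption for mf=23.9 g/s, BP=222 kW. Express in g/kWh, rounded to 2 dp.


SFC = (mf / BP) * 3600
Rate = 23.9 / 222 = 0.107658 g/(s*kW)
SFC = 0.107658 * 3600 = 387.57 g/kWh


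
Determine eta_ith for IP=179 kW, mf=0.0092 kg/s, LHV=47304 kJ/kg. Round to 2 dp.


eta_ith = (IP / (mf * LHV)) * 100
Denominator = 0.0092 * 47304 = 435.1968 kW
eta_ith = (179 / 435.1968) * 100 = 41.13%


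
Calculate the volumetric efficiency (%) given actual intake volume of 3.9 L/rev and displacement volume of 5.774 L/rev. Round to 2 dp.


eta_v = (V_actual / V_disp) * 100
Ratio = 3.9 / 5.774 = 0.6754
eta_v = 0.6754 * 100 = 67.54%


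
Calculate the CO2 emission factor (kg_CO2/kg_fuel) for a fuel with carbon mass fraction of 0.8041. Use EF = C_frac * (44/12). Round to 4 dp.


EF = C_frac * (M_CO2 / M_C)
EF = 0.8041 * (44/12)
EF = 0.8041 * 3.666667 = 2.9484 kg_CO2/kg_fuel


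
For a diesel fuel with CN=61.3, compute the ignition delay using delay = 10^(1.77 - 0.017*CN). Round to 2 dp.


delay = 10^(1.77 - 0.017*CN)
Exponent = 1.77 - 0.017*61.3 = 0.7279
delay = 10^0.7279 = 5.34 ms


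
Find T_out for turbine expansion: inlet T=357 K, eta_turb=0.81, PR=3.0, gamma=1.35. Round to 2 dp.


T_out = T_in * (1 - eta * (1 - PR^(-(gamma-1)/gamma)))
Exponent = -(1.35-1)/1.35 = -0.25925926
PR^exp = 3.0^(-0.25925926) = 0.75214556
Factor = 1 - 0.81*(1 - 0.75214556) = 0.79923790
T_out = 357 * 0.79923790 = 285.33 K


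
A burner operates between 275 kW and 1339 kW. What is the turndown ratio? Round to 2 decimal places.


TDR = Q_max / Q_min
TDR = 1339 / 275 = 4.87


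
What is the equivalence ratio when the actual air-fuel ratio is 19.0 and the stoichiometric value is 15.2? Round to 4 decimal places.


phi = AFR_stoich / AFR_actual
phi = 15.2 / 19.0 = 0.8000


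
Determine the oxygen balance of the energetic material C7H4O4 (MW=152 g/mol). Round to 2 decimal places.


OB = -1600 * (2C + H/2 - O) / MW
Inner = 2*7 + 4/2 - 4 = 12.00
OB = -1600 * 12.00 / 152 = -126.32%


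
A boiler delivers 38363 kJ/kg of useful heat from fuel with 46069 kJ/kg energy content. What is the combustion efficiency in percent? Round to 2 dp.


Efficiency = (Q_useful / Q_fuel) * 100
Efficiency = (38363 / 46069) * 100
Efficiency = 0.8327 * 100 = 83.27%


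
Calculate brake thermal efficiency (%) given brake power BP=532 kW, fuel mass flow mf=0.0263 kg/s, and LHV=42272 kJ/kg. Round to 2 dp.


eta_BTE = (BP / (mf * LHV)) * 100
Denominator = 0.0263 * 42272 = 1111.7536 kW
eta_BTE = (532 / 1111.7536) * 100 = 47.85%


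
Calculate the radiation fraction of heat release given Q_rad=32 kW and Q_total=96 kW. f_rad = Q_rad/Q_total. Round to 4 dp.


f_rad = Q_rad / Q_total
f_rad = 32 / 96 = 0.3333


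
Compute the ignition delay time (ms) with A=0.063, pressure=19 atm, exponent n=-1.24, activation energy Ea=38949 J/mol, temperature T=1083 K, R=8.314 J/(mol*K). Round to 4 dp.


tau = A * P^n * exp(Ea/(R*T))
P^n = 19^(-1.24) = 0.02596244
Ea/(R*T) = 38949/(8.314*1083) = 4.325714
exp(Ea/(R*T)) = 75.619511
tau = 0.063 * 0.02596244 * 75.619511 = 0.1237 ms


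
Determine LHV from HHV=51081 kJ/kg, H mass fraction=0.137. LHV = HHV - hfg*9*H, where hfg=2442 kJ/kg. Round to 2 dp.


LHV = HHV - hfg * 9 * H
Water correction = 2442 * 9 * 0.137 = 3010.986 kJ/kg
LHV = 51081 - 3010.986 = 48070.01 kJ/kg


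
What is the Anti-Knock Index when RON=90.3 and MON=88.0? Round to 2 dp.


AKI = (RON + MON) / 2
AKI = (90.3 + 88.0) / 2
AKI = 178.3 / 2 = 89.15


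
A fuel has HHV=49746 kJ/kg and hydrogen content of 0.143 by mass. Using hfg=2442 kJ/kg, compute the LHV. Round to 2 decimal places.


LHV = HHV - hfg * 9 * H
Water correction = 2442 * 9 * 0.143 = 3142.854 kJ/kg
LHV = 49746 - 3142.854 = 46603.15 kJ/kg


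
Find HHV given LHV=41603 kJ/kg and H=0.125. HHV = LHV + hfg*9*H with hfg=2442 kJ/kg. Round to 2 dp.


HHV = LHV + hfg * 9 * H
Water addition = 2442 * 9 * 0.125 = 2747.250 kJ/kg
HHV = 41603 + 2747.250 = 44350.25 kJ/kg


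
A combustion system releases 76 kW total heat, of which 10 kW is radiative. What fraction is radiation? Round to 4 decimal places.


f_rad = Q_rad / Q_total
f_rad = 10 / 76 = 0.1316


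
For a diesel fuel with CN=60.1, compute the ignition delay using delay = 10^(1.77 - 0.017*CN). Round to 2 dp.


delay = 10^(1.77 - 0.017*CN)
Exponent = 1.77 - 0.017*60.1 = 0.7483
delay = 10^0.7483 = 5.60 ms


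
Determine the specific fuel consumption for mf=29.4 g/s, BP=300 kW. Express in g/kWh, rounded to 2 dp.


SFC = (mf / BP) * 3600
Rate = 29.4 / 300 = 0.098000 g/(s*kW)
SFC = 0.098000 * 3600 = 352.80 g/kWh


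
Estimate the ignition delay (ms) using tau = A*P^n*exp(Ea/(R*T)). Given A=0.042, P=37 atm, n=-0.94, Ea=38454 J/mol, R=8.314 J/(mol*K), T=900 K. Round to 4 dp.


tau = A * P^n * exp(Ea/(R*T))
P^n = 37^(-0.94) = 0.03356529
Ea/(R*T) = 38454/(8.314*900) = 5.139123
exp(Ea/(R*T)) = 170.566076
tau = 0.042 * 0.03356529 * 170.566076 = 0.2405 ms


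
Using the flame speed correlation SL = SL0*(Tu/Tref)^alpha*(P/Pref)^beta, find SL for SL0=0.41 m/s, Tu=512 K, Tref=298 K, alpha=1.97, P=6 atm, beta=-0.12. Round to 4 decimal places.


SL = SL0 * (Tu/Tref)^alpha * (P/Pref)^beta
T ratio = 512/298 = 1.71812081
(T ratio)^alpha = 1.71812081^1.97 = 2.904396
(P/Pref)^beta = 6^(-0.12) = 0.806532
SL = 0.41 * 2.904396 * 0.806532 = 0.9604 m/s


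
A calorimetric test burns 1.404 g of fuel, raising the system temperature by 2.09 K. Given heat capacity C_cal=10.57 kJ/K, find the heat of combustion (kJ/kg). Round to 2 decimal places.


Hc = C_cal * delta_T / m_fuel
Q_released = 10.57 * 2.09 = 22.0913 kJ
m_fuel = 1.404 g = 1.404/1000 kg = 0.001404 kg
Hc = 22.0913 / 0.001404 = 15734.54 kJ/kg


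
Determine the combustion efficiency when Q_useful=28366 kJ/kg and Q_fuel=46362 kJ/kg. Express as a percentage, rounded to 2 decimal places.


Efficiency = (Q_useful / Q_fuel) * 100
Efficiency = (28366 / 46362) * 100
Efficiency = 0.6118 * 100 = 61.18%


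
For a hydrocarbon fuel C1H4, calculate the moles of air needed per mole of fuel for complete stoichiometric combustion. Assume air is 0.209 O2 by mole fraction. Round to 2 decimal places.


Balanced combustion: C1H4 + 2 O2 -> 1 CO2 + 2 H2O
O2 needed = C + H/4 = 1 + 4/4 = 2.00 moles
Air moles = O2 / 0.209 = 2.00 / 0.209 = 9.57 moles air


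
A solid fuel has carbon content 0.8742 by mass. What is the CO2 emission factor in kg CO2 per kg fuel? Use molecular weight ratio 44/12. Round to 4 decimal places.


EF = C_frac * (M_CO2 / M_C)
EF = 0.8742 * (44/12)
EF = 0.8742 * 3.666667 = 3.2054 kg_CO2/kg_fuel


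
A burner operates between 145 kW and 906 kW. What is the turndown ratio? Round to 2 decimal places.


TDR = Q_max / Q_min
TDR = 906 / 145 = 6.25


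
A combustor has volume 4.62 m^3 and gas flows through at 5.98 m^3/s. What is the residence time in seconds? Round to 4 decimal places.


tau = V / Q_flow
tau = 4.62 / 5.98 = 0.7726 s


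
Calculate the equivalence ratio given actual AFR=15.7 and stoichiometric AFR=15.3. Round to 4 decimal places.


phi = AFR_stoich / AFR_actual
phi = 15.3 / 15.7 = 0.9745
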